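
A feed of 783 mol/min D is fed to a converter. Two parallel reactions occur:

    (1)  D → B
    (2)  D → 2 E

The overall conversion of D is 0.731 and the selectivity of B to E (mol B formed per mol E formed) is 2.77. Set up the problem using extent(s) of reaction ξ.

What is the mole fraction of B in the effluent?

Conversion of D: D consumed = 0.731 × 783 = 572.4 mol/min = 1ξ₁ + 1ξ₂.
Selectivity: 1ξ₁ / (2ξ₂) = 2.77 → ξ₁ = 5.54 ξ₂.
Substitute: (1·5.54 + 1) ξ₂ = 572.4 → ξ₂ = 87.52 mol/min, ξ₁ = 484.9 mol/min.
Outlet amounts (n = n₀ + Σ ν·ξ):
  D: 783 − 1(484.9) − 1(87.52) = 210.6
  B: 0 + 1(484.9) = 484.9
  E: 0 + 2(87.52) = 175
Total out = 870.5 mol/min; y_B = 484.9 / 870.5 = 0.557.

0.557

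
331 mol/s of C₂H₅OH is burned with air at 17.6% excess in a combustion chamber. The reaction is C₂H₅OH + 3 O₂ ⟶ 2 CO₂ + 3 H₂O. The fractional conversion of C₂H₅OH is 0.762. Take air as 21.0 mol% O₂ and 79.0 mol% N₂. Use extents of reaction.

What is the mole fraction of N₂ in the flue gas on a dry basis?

0.815

Stoichiometric O₂ = 3 × 331 = 993 mol/s; O₂ fed = 993 × 1.176 = 1168 mol/s.
N₂ fed = 1168 × 79/21 = 4393 mol/s.
Fuel reacted = 0.762 × 331 → ξ = 252.2 mol/s.
Outlet (n = n₀ + ν ξ):
  C₂H₅OH: 331 − 1(252.2) = 78.78
  O₂: 1168 − 3(252.2) = 411.1
  N₂: 4393 (inert)
  CO₂: 0 + 2(252.2) = 504.4
  H₂O: 0 + 3(252.2) = 756.7
Dry total = 5387 mol/s; y_N₂ (dry) = 4393 / 5387 = 0.8154.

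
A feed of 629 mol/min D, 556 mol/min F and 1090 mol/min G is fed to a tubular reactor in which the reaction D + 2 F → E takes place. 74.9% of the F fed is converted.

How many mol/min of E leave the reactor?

208 mol/min

F reacted = 0.749 × 556 = 416.4 mol/min; ν_F = −2, so ξ = 416.4/2 = 208.2 mol/min.
Outlet amounts (n = n₀ + ν ξ):
  D: 629 − 1(208.2) = 420.8
  F: 556 − 2(208.2) = 139.6
  E: 0 + 1(208.2) = 208.2
  G: 1090 (inert)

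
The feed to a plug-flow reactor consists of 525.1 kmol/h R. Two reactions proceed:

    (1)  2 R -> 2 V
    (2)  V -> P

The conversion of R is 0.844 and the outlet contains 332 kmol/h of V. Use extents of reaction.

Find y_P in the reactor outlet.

Conversion of R: R consumed = 2ξ₁ = 0.844 × 525.1 → ξ₁ = 221.6 kmol/h.
V balance: n_V = 0 + 2ξ₁ − 1ξ₂ = 332 → ξ₂ = (2·221.6 − 332)/1 = 111.2 kmol/h.
Outlet amounts (n = n₀ + Σ ν·ξ):
  R: 525.1 − 2(221.6) = 81.92
  V: 0 + 2(221.6) − 1(111.2) = 332
  P: 0 + 1(111.2) = 111.2
Total out = 525.1 kmol/h; y_P = 111.2 / 525.1 = 0.2117.

0.212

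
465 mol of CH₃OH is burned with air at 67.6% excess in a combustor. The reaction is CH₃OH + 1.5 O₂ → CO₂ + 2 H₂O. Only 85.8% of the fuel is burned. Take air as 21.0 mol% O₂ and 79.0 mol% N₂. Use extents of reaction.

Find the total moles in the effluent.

Stoichiometric O₂ = 1.5 × 465 = 697.5 mol; O₂ fed = 697.5 × 1.676 = 1169 mol.
N₂ fed = 1169 × 79/21 = 4398 mol.
Fuel reacted = 0.858 × 465 → ξ = 399 mol.
Outlet (n = n₀ + ν ξ):
  CH₃OH: 465 − 1(399) = 66.03
  O₂: 1169 − 1.5(399) = 570.6
  N₂: 4398 (inert)
  CO₂: 0 + 1(399) = 399
  H₂O: 0 + 2(399) = 797.9
Total out = 66.03 + 570.6 + 4398 + 399 + 797.9 = 6231 mol.

6230 mol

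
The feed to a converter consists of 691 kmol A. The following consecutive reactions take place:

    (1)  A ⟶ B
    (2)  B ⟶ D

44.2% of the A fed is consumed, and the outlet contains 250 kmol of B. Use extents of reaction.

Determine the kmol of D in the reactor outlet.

Conversion of A: A consumed = 1ξ₁ = 0.442 × 691 → ξ₁ = 305.4 kmol.
B balance: n_B = 0 + 1ξ₁ − 1ξ₂ = 250 → ξ₂ = (1·305.4 − 250)/1 = 55.42 kmol.
Outlet amounts (n = n₀ + Σ ν·ξ):
  A: 691 − 1(305.4) = 385.6
  B: 0 + 1(305.4) − 1(55.42) = 250
  D: 0 + 1(55.42) = 55.42

55.4 kmol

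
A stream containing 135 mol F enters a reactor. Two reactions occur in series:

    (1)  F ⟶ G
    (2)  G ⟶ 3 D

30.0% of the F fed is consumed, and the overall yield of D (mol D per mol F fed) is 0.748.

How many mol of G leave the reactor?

6.84 mol

Conversion of F: F consumed = 1ξ₁ = 0.3 × 135 → ξ₁ = 40.5 mol.
Yield of D: 3ξ₂ / 135 = 0.748 → ξ₂ = 33.66 mol.
Outlet amounts (n = n₀ + Σ ν·ξ):
  F: 135 − 1(40.5) = 94.5
  G: 0 + 1(40.5) − 1(33.66) = 6.84
  D: 0 + 3(33.66) = 101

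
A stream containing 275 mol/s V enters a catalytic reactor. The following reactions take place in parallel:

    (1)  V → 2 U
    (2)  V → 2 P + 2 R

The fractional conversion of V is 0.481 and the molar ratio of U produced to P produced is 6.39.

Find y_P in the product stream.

Conversion of V: V consumed = 0.481 × 275 = 132.3 mol/s = 1ξ₁ + 1ξ₂.
Selectivity: 2ξ₁ / (2ξ₂) = 6.39 → ξ₁ = 6.39 ξ₂.
Substitute: (1·6.39 + 1) ξ₂ = 132.3 → ξ₂ = 17.9 mol/s, ξ₁ = 114.4 mol/s.
Outlet amounts (n = n₀ + Σ ν·ξ):
  V: 275 − 1(114.4) − 1(17.9) = 142.7
  U: 0 + 2(114.4) = 228.8
  P: 0 + 2(17.9) = 35.8
  R: 0 + 2(17.9) = 35.8
Total out = 443.1 mol/s; y_P = 35.8 / 443.1 = 0.0808.

0.0808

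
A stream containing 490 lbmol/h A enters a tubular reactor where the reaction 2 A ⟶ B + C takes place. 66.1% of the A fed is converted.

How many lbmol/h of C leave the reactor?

162 lbmol/h

A reacted = 0.661 × 490 = 323.9 lbmol/h; ν_A = −2, so ξ = 323.9/2 = 161.9 lbmol/h.
Outlet amounts (n = n₀ + ν ξ):
  A: 490 − 2(161.9) = 166.1
  B: 0 + 1(161.9) = 161.9
  C: 0 + 1(161.9) = 161.9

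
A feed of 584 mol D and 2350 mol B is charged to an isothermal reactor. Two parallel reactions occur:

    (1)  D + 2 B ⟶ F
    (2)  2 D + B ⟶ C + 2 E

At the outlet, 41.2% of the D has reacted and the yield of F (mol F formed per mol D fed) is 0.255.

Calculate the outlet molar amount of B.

Yield of F: 1ξ₁ / 584 = 0.255 → ξ₁ = 148.9 mol.
Conversion of D: 1ξ₁ + 2ξ₂ = 0.412 × 584 = 240.6 → ξ₂ = 45.84 mol.
Outlet amounts (n = n₀ + Σ ν·ξ):
  D: 584 − 1(148.9) − 2(45.84) = 343.4
  B: 2350 − 2(148.9) − 1(45.84) = 2006
  F: 0 + 1(148.9) = 148.9
  C: 0 + 1(45.84) = 45.84
  E: 0 + 2(45.84) = 91.69

2010 mol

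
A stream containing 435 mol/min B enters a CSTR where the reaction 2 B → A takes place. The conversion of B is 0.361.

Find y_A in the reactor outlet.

0.22

B reacted = 0.361 × 435 = 157 mol/min; ν_B = −2, so ξ = 157/2 = 78.52 mol/min.
Outlet amounts (n = n₀ + ν ξ):
  B: 435 − 2(78.52) = 278
  A: 0 + 1(78.52) = 78.52
Total out = 356.5 mol/min; y_A = 78.52 / 356.5 = 0.2203.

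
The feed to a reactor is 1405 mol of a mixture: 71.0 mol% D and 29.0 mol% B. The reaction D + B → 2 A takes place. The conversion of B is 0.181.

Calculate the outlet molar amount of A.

B reacted = 0.181 × 407.4 = 73.75 mol; ν_B = −1, so ξ = 73.75/1 = 73.75 mol.
Outlet amounts (n = n₀ + ν ξ):
  D: 997.5 − 1(73.75) = 923.8
  B: 407.4 − 1(73.75) = 333.7
  A: 0 + 2(73.75) = 147.5

147 mol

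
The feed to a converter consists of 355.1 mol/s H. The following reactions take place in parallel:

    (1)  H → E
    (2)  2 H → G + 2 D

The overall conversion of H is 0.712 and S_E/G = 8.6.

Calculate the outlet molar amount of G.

23.9 mol/s

Conversion of H: H consumed = 0.712 × 355.1 = 252.8 mol/s = 1ξ₁ + 2ξ₂.
Selectivity: 1ξ₁ / (1ξ₂) = 8.6 → ξ₁ = 8.6 ξ₂.
Substitute: (1·8.6 + 2) ξ₂ = 252.8 → ξ₂ = 23.85 mol/s, ξ₁ = 205.1 mol/s.
Outlet amounts (n = n₀ + Σ ν·ξ):
  H: 355.1 − 1(205.1) − 2(23.85) = 102.3
  E: 0 + 1(205.1) = 205.1
  G: 0 + 1(23.85) = 23.85
  D: 0 + 2(23.85) = 47.7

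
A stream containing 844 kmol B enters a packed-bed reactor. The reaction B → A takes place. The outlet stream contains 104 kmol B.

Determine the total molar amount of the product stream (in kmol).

For B: n = n₀ − 1ξ → 104 = 844 − 1ξ, giving ξ = 740 kmol.
Outlet amounts (n = n₀ + ν ξ):
  B: 844 − 1(740) = 104
  A: 0 + 1(740) = 740
Total out = 104 + 740 = 844 kmol.

844 kmol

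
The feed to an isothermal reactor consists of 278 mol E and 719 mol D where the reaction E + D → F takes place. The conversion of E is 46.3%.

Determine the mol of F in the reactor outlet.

E reacted = 0.463 × 278 = 128.7 mol; ν_E = −1, so ξ = 128.7/1 = 128.7 mol.
Outlet amounts (n = n₀ + ν ξ):
  E: 278 − 1(128.7) = 149.3
  D: 719 − 1(128.7) = 590.3
  F: 0 + 1(128.7) = 128.7

129 mol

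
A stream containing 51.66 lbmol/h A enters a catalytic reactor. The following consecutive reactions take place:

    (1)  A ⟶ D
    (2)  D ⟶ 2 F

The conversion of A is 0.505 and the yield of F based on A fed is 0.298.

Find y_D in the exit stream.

Conversion of A: A consumed = 1ξ₁ = 0.505 × 51.66 → ξ₁ = 26.09 lbmol/h.
Yield of F: 2ξ₂ / 51.66 = 0.298 → ξ₂ = 7.697 lbmol/h.
Outlet amounts (n = n₀ + Σ ν·ξ):
  A: 51.66 − 1(26.09) = 25.57
  D: 0 + 1(26.09) − 1(7.697) = 18.39
  F: 0 + 2(7.697) = 15.39
Total out = 59.36 lbmol/h; y_D = 18.39 / 59.36 = 0.3098.

0.31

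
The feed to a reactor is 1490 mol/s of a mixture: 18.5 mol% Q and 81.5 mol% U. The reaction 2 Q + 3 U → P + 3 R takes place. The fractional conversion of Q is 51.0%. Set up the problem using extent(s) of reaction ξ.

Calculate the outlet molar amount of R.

Q reacted = 0.51 × 275.6 = 140.6 mol/s; ν_Q = −2, so ξ = 140.6/2 = 70.29 mol/s.
Outlet amounts (n = n₀ + ν ξ):
  Q: 275.6 − 2(70.29) = 135.1
  U: 1214 − 3(70.29) = 1003
  P: 0 + 1(70.29) = 70.29
  R: 0 + 3(70.29) = 210.9

211 mol/s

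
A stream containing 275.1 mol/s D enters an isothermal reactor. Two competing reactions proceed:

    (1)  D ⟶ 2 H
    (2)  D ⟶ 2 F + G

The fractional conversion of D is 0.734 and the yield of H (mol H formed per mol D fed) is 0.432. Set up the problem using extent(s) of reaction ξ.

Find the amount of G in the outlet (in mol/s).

Yield of H: 2ξ₁ / 275.1 = 0.432 → ξ₁ = 59.42 mol/s.
Conversion of D: 1ξ₁ + 1ξ₂ = 0.734 × 275.1 = 201.9 → ξ₂ = 142.5 mol/s.
Outlet amounts (n = n₀ + Σ ν·ξ):
  D: 275.1 − 1(59.42) − 1(142.5) = 73.18
  H: 0 + 2(59.42) = 118.8
  F: 0 + 2(142.5) = 285
  G: 0 + 1(142.5) = 142.5

143 mol/s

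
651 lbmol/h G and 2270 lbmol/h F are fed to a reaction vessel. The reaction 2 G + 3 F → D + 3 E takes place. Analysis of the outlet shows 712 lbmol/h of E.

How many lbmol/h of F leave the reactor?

1560 lbmol/h

For E: n = n₀ + 3ξ → 712 = 0 + 3ξ, giving ξ = 237.3 lbmol/h.
Outlet amounts (n = n₀ + ν ξ):
  G: 651 − 2(237.3) = 176.3
  F: 2270 − 3(237.3) = 1558
  D: 0 + 1(237.3) = 237.3
  E: 0 + 3(237.3) = 712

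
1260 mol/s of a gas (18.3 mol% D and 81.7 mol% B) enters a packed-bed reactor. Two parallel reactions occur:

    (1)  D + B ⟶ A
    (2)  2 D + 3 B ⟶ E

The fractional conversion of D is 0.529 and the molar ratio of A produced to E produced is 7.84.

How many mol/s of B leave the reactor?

895 mol/s

Conversion of D: D consumed = 0.529 × 230.6 = 122 mol/s = 1ξ₁ + 2ξ₂.
Selectivity: 1ξ₁ / (1ξ₂) = 7.84 → ξ₁ = 7.84 ξ₂.
Substitute: (1·7.84 + 2) ξ₂ = 122 → ξ₂ = 12.4 mol/s, ξ₁ = 97.18 mol/s.
Outlet amounts (n = n₀ + Σ ν·ξ):
  D: 230.6 − 1(97.18) − 2(12.4) = 108.6
  B: 1029 − 1(97.18) − 3(12.4) = 895
  A: 0 + 1(97.18) = 97.18
  E: 0 + 1(12.4) = 12.4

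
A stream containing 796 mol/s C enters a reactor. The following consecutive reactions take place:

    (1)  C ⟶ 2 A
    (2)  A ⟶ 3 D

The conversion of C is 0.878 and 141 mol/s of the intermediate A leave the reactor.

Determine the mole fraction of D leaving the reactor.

Conversion of C: C consumed = 1ξ₁ = 0.878 × 796 → ξ₁ = 698.9 mol/s.
A balance: n_A = 0 + 2ξ₁ − 1ξ₂ = 141 → ξ₂ = (2·698.9 − 141)/1 = 1257 mol/s.
Outlet amounts (n = n₀ + Σ ν·ξ):
  C: 796 − 1(698.9) = 97.11
  A: 0 + 2(698.9) − 1(1257) = 141
  D: 0 + 3(1257) = 3770
Total out = 4008 mol/s; y_D = 3770 / 4008 = 0.9406.

0.941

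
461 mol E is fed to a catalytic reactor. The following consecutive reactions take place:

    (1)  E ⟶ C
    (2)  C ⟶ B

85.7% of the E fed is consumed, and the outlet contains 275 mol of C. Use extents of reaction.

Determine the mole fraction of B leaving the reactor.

Conversion of E: E consumed = 1ξ₁ = 0.857 × 461 → ξ₁ = 395.1 mol.
C balance: n_C = 0 + 1ξ₁ − 1ξ₂ = 275 → ξ₂ = (1·395.1 − 275)/1 = 120.1 mol.
Outlet amounts (n = n₀ + Σ ν·ξ):
  E: 461 − 1(395.1) = 65.92
  C: 0 + 1(395.1) − 1(120.1) = 275
  B: 0 + 1(120.1) = 120.1
Total out = 461 mol; y_B = 120.1 / 461 = 0.2605.

0.26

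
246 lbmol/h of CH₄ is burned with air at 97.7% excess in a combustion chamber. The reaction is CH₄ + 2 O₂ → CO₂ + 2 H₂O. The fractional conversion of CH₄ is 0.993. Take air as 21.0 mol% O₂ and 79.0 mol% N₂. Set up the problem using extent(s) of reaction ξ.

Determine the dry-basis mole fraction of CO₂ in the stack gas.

Stoichiometric O₂ = 2 × 246 = 492 lbmol/h; O₂ fed = 492 × 1.977 = 972.7 lbmol/h.
N₂ fed = 972.7 × 79/21 = 3659 lbmol/h.
Fuel reacted = 0.993 × 246 → ξ = 244.3 lbmol/h.
Outlet (n = n₀ + ν ξ):
  CH₄: 246 − 1(244.3) = 1.722
  O₂: 972.7 − 2(244.3) = 484.1
  N₂: 3659 (inert)
  CO₂: 0 + 1(244.3) = 244.3
  H₂O: 0 + 2(244.3) = 488.6
Dry total = 4389 lbmol/h; y_CO₂ (dry) = 244.3 / 4389 = 0.05565.

0.0557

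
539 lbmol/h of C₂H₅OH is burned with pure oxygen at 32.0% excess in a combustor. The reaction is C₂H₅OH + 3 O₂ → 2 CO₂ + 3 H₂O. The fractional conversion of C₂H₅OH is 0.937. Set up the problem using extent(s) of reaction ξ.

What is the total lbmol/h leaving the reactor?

Stoichiometric O₂ = 3 × 539 = 1617 lbmol/h; O₂ fed = 1617 × 1.320 = 2134 lbmol/h.
Fuel reacted = 0.937 × 539 → ξ = 505 lbmol/h.
Outlet (n = n₀ + ν ξ):
  C₂H₅OH: 539 − 1(505) = 33.96
  O₂: 2134 − 3(505) = 619.3
  CO₂: 0 + 2(505) = 1010
  H₂O: 0 + 3(505) = 1515
Total out = 33.96 + 619.3 + 1010 + 1515 = 3178 lbmol/h.

3180 lbmol/h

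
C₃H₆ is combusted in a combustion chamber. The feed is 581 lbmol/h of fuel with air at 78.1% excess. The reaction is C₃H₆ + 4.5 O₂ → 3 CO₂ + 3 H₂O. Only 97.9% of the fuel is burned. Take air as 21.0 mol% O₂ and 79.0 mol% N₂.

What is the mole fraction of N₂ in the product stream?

Stoichiometric O₂ = 4.5 × 581 = 2614 lbmol/h; O₂ fed = 2614 × 1.781 = 4656 lbmol/h.
N₂ fed = 4656 × 79/21 = 17520 lbmol/h.
Fuel reacted = 0.979 × 581 → ξ = 568.8 lbmol/h.
Outlet (n = n₀ + ν ξ):
  C₃H₆: 581 − 1(568.8) = 12.2
  O₂: 4656 − 4.5(568.8) = 2097
  N₂: 17520 (inert)
  CO₂: 0 + 3(568.8) = 1706
  H₂O: 0 + 3(568.8) = 1706
Total out = 23040 lbmol/h; y_N₂ = 17520 / 23040 = 0.7603.

0.76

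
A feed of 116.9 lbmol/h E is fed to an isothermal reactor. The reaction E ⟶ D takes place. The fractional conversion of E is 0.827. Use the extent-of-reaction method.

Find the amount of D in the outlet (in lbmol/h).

E reacted = 0.827 × 116.9 = 96.68 lbmol/h; ν_E = −1, so ξ = 96.68/1 = 96.68 lbmol/h.
Outlet amounts (n = n₀ + ν ξ):
  E: 116.9 − 1(96.68) = 20.22
  D: 0 + 1(96.68) = 96.68

96.7 lbmol/h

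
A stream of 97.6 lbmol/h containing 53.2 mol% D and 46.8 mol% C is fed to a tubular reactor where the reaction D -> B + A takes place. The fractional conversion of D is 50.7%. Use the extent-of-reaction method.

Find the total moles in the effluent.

124 lbmol/h

D reacted = 0.507 × 51.92 = 26.33 lbmol/h; ν_D = −1, so ξ = 26.33/1 = 26.33 lbmol/h.
Outlet amounts (n = n₀ + ν ξ):
  D: 51.92 − 1(26.33) = 25.6
  B: 0 + 1(26.33) = 26.33
  A: 0 + 1(26.33) = 26.33
  C: 45.68 (inert)
Total out = 25.6 + 26.33 + 26.33 + 45.68 = 123.9 lbmol/h.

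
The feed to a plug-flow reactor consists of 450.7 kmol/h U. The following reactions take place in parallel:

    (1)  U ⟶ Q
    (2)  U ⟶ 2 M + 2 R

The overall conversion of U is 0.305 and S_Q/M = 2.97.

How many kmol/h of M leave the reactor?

39.6 kmol/h

Conversion of U: U consumed = 0.305 × 450.7 = 137.5 kmol/h = 1ξ₁ + 1ξ₂.
Selectivity: 1ξ₁ / (2ξ₂) = 2.97 → ξ₁ = 5.94 ξ₂.
Substitute: (1·5.94 + 1) ξ₂ = 137.5 → ξ₂ = 19.81 kmol/h, ξ₁ = 117.7 kmol/h.
Outlet amounts (n = n₀ + Σ ν·ξ):
  U: 450.7 − 1(117.7) − 1(19.81) = 313.2
  Q: 0 + 1(117.7) = 117.7
  M: 0 + 2(19.81) = 39.61
  R: 0 + 2(19.81) = 39.61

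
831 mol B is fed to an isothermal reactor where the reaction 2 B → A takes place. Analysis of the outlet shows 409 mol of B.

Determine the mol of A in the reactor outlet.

211 mol

For B: n = n₀ − 2ξ → 409 = 831 − 2ξ, giving ξ = 211 mol.
Outlet amounts (n = n₀ + ν ξ):
  B: 831 − 2(211) = 409
  A: 0 + 1(211) = 211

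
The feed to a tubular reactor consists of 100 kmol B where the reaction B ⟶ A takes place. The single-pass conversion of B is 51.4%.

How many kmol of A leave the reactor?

B reacted = 0.514 × 100 = 51.4 kmol; ν_B = −1, so ξ = 51.4/1 = 51.4 kmol.
Outlet amounts (n = n₀ + ν ξ):
  B: 100 − 1(51.4) = 48.6
  A: 0 + 1(51.4) = 51.4

51.4 kmol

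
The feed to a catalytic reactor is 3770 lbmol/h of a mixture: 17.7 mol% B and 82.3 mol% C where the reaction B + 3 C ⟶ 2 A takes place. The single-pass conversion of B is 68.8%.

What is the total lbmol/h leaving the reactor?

B reacted = 0.688 × 667.3 = 459.1 lbmol/h; ν_B = −1, so ξ = 459.1/1 = 459.1 lbmol/h.
Outlet amounts (n = n₀ + ν ξ):
  B: 667.3 − 1(459.1) = 208.2
  C: 3103 − 3(459.1) = 1725
  A: 0 + 2(459.1) = 918.2
Total out = 208.2 + 1725 + 918.2 = 2852 lbmol/h.

2850 lbmol/h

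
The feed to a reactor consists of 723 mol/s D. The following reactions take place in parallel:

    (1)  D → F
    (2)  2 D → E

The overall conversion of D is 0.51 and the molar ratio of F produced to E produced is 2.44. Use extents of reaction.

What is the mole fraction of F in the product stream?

Conversion of D: D consumed = 0.51 × 723 = 368.7 mol/s = 1ξ₁ + 2ξ₂.
Selectivity: 1ξ₁ / (1ξ₂) = 2.44 → ξ₁ = 2.44 ξ₂.
Substitute: (1·2.44 + 2) ξ₂ = 368.7 → ξ₂ = 83.05 mol/s, ξ₁ = 202.6 mol/s.
Outlet amounts (n = n₀ + Σ ν·ξ):
  D: 723 − 1(202.6) − 2(83.05) = 354.3
  F: 0 + 1(202.6) = 202.6
  E: 0 + 1(83.05) = 83.05
Total out = 640 mol/s; y_F = 202.6 / 640 = 0.3166.

0.317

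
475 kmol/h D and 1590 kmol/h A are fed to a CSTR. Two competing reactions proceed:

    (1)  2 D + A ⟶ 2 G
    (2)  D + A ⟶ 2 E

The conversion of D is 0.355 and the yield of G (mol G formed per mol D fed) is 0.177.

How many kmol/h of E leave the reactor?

Yield of G: 2ξ₁ / 475 = 0.177 → ξ₁ = 42.04 kmol/h.
Conversion of D: 2ξ₁ + 1ξ₂ = 0.355 × 475 = 168.6 → ξ₂ = 84.55 kmol/h.
Outlet amounts (n = n₀ + Σ ν·ξ):
  D: 475 − 2(42.04) − 1(84.55) = 306.4
  A: 1590 − 1(42.04) − 1(84.55) = 1463
  G: 0 + 2(42.04) = 84.07
  E: 0 + 2(84.55) = 169.1

169 kmol/h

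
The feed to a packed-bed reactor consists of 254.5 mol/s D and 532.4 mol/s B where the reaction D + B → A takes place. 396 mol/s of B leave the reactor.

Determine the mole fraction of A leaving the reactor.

0.21

For B: n = n₀ − 1ξ → 396 = 532.4 − 1ξ, giving ξ = 136.4 mol/s.
Outlet amounts (n = n₀ + ν ξ):
  D: 254.5 − 1(136.4) = 118.1
  B: 532.4 − 1(136.4) = 396
  A: 0 + 1(136.4) = 136.4
Total out = 650.5 mol/s; y_A = 136.4 / 650.5 = 0.2097.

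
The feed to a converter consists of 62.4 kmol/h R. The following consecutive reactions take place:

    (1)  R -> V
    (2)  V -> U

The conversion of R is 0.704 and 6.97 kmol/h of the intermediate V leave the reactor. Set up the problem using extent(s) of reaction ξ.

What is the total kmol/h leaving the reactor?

62.4 kmol/h

Conversion of R: R consumed = 1ξ₁ = 0.704 × 62.4 → ξ₁ = 43.93 kmol/h.
V balance: n_V = 0 + 1ξ₁ − 1ξ₂ = 6.97 → ξ₂ = (1·43.93 − 6.97)/1 = 36.96 kmol/h.
Outlet amounts (n = n₀ + Σ ν·ξ):
  R: 62.4 − 1(43.93) = 18.47
  V: 0 + 1(43.93) − 1(36.96) = 6.97
  U: 0 + 1(36.96) = 36.96
Total out = 18.47 + 6.97 + 36.96 = 62.4 kmol/h.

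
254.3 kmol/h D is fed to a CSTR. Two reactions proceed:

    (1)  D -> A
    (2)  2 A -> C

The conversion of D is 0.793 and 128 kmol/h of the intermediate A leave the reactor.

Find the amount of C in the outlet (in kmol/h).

36.8 kmol/h

Conversion of D: D consumed = 1ξ₁ = 0.793 × 254.3 → ξ₁ = 201.7 kmol/h.
A balance: n_A = 0 + 1ξ₁ − 2ξ₂ = 128 → ξ₂ = (1·201.7 − 128)/2 = 36.83 kmol/h.
Outlet amounts (n = n₀ + Σ ν·ξ):
  D: 254.3 − 1(201.7) = 52.64
  A: 0 + 1(201.7) − 2(36.83) = 128
  C: 0 + 1(36.83) = 36.83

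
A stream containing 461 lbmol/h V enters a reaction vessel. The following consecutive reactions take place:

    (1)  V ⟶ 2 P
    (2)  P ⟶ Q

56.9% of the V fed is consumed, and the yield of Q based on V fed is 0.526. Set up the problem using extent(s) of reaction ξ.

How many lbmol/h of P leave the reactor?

Conversion of V: V consumed = 1ξ₁ = 0.569 × 461 → ξ₁ = 262.3 lbmol/h.
Yield of Q: 1ξ₂ / 461 = 0.526 → ξ₂ = 242.5 lbmol/h.
Outlet amounts (n = n₀ + Σ ν·ξ):
  V: 461 − 1(262.3) = 198.7
  P: 0 + 2(262.3) − 1(242.5) = 282.1
  Q: 0 + 1(242.5) = 242.5

282 lbmol/h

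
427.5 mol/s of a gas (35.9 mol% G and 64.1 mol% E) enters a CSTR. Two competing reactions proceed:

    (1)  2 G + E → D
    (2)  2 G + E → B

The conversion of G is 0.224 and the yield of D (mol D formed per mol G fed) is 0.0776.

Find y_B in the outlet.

0.0134

Yield of D: 1ξ₁ / 153.5 = 0.0776 → ξ₁ = 11.91 mol/s.
Conversion of G: 2ξ₁ + 2ξ₂ = 0.224 × 153.5 = 34.38 → ξ₂ = 5.279 mol/s.
Outlet amounts (n = n₀ + Σ ν·ξ):
  G: 153.5 − 2(11.91) − 2(5.279) = 119.1
  E: 274 − 1(11.91) − 1(5.279) = 256.8
  D: 0 + 1(11.91) = 11.91
  B: 0 + 1(5.279) = 5.279
Total out = 393.1 mol/s; y_B = 5.279 / 393.1 = 0.01343.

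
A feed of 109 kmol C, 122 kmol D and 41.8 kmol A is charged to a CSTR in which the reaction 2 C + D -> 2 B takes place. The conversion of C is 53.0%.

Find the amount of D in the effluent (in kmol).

93.1 kmol

C reacted = 0.53 × 109 = 57.77 kmol; ν_C = −2, so ξ = 57.77/2 = 28.89 kmol.
Outlet amounts (n = n₀ + ν ξ):
  C: 109 − 2(28.89) = 51.23
  D: 122 − 1(28.89) = 93.11
  B: 0 + 2(28.89) = 57.77
  A: 41.8 (inert)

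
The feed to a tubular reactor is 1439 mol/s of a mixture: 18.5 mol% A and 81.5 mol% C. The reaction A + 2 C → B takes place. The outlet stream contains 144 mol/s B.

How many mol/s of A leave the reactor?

For B: n = n₀ + 1ξ → 144 = 0 + 1ξ, giving ξ = 144 mol/s.
Outlet amounts (n = n₀ + ν ξ):
  A: 266.2 − 1(144) = 122.2
  C: 1173 − 2(144) = 884.8
  B: 0 + 1(144) = 144

122 mol/s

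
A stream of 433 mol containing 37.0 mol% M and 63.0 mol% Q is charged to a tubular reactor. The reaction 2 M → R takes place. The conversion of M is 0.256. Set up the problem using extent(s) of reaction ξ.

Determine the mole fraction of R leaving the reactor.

M reacted = 0.256 × 160.2 = 41.01 mol; ν_M = −2, so ξ = 41.01/2 = 20.51 mol.
Outlet amounts (n = n₀ + ν ξ):
  M: 160.2 − 2(20.51) = 119.2
  R: 0 + 1(20.51) = 20.51
  Q: 272.8 (inert)
Total out = 412.5 mol; y_R = 20.51 / 412.5 = 0.04971.

0.0497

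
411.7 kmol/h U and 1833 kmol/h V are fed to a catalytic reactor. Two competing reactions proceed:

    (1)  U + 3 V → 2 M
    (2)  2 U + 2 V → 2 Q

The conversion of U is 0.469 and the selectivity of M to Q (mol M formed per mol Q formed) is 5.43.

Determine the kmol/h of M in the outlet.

Conversion of U: U consumed = 0.469 × 411.7 = 193.1 kmol/h = 1ξ₁ + 2ξ₂.
Selectivity: 2ξ₁ / (2ξ₂) = 5.43 → ξ₁ = 5.43 ξ₂.
Substitute: (1·5.43 + 2) ξ₂ = 193.1 → ξ₂ = 25.99 kmol/h, ξ₁ = 141.1 kmol/h.
Outlet amounts (n = n₀ + Σ ν·ξ):
  U: 411.7 − 1(141.1) − 2(25.99) = 218.6
  V: 1833 − 3(141.1) − 2(25.99) = 1358
  M: 0 + 2(141.1) = 282.2
  Q: 0 + 2(25.99) = 51.98

282 kmol/h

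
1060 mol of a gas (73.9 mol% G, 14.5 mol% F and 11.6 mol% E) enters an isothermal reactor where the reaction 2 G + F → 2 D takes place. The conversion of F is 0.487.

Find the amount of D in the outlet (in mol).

F reacted = 0.487 × 153.7 = 74.85 mol; ν_F = −1, so ξ = 74.85/1 = 74.85 mol.
Outlet amounts (n = n₀ + ν ξ):
  G: 783.3 − 2(74.85) = 633.6
  F: 153.7 − 1(74.85) = 78.85
  D: 0 + 2(74.85) = 149.7
  E: 123 (inert)

150 mol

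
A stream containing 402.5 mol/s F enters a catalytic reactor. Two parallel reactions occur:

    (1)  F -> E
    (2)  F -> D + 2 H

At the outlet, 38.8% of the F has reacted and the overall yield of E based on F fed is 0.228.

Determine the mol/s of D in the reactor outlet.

Yield of E: 1ξ₁ / 402.5 = 0.228 → ξ₁ = 91.77 mol/s.
Conversion of F: 1ξ₁ + 1ξ₂ = 0.388 × 402.5 = 156.2 → ξ₂ = 64.4 mol/s.
Outlet amounts (n = n₀ + Σ ν·ξ):
  F: 402.5 − 1(91.77) − 1(64.4) = 246.3
  E: 0 + 1(91.77) = 91.77
  D: 0 + 1(64.4) = 64.4
  H: 0 + 2(64.4) = 128.8

64.4 mol/s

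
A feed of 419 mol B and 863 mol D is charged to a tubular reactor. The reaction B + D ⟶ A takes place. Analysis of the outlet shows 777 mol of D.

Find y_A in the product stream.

For D: n = n₀ − 1ξ → 777 = 863 − 1ξ, giving ξ = 86 mol.
Outlet amounts (n = n₀ + ν ξ):
  B: 419 − 1(86) = 333
  D: 863 − 1(86) = 777
  A: 0 + 1(86) = 86
Total out = 1196 mol; y_A = 86 / 1196 = 0.07191.

0.0719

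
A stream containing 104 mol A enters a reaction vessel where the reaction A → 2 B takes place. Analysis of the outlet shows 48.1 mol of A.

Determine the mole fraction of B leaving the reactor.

For A: n = n₀ − 1ξ → 48.1 = 104 − 1ξ, giving ξ = 55.9 mol.
Outlet amounts (n = n₀ + ν ξ):
  A: 104 − 1(55.9) = 48.1
  B: 0 + 2(55.9) = 111.8
Total out = 159.9 mol; y_B = 111.8 / 159.9 = 0.6992.

0.699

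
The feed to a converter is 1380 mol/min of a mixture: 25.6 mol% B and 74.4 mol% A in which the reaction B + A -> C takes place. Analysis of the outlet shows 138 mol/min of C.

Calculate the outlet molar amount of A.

889 mol/min

For C: n = n₀ + 1ξ → 138 = 0 + 1ξ, giving ξ = 138 mol/min.
Outlet amounts (n = n₀ + ν ξ):
  B: 353.3 − 1(138) = 215.3
  A: 1027 − 1(138) = 888.7
  C: 0 + 1(138) = 138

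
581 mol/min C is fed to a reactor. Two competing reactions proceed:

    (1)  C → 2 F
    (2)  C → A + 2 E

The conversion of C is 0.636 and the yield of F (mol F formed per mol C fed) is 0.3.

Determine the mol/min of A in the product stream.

Yield of F: 2ξ₁ / 581 = 0.3 → ξ₁ = 87.15 mol/min.
Conversion of C: 1ξ₁ + 1ξ₂ = 0.636 × 581 = 369.5 → ξ₂ = 282.4 mol/min.
Outlet amounts (n = n₀ + Σ ν·ξ):
  C: 581 − 1(87.15) − 1(282.4) = 211.5
  F: 0 + 2(87.15) = 174.3
  A: 0 + 1(282.4) = 282.4
  E: 0 + 2(282.4) = 564.7

282 mol/min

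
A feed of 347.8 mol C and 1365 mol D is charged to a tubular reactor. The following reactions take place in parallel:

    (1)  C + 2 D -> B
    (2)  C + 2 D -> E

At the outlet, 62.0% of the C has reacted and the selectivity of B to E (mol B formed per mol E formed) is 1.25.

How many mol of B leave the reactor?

120 mol

Conversion of C: C consumed = 0.62 × 347.8 = 215.6 mol = 1ξ₁ + 1ξ₂.
Selectivity: 1ξ₁ / (1ξ₂) = 1.25 → ξ₁ = 1.25 ξ₂.
Substitute: (1·1.25 + 1) ξ₂ = 215.6 → ξ₂ = 95.84 mol, ξ₁ = 119.8 mol.
Outlet amounts (n = n₀ + Σ ν·ξ):
  C: 347.8 − 1(119.8) − 1(95.84) = 132.2
  D: 1365 − 2(119.8) − 2(95.84) = 933.7
  B: 0 + 1(119.8) = 119.8
  E: 0 + 1(95.84) = 95.84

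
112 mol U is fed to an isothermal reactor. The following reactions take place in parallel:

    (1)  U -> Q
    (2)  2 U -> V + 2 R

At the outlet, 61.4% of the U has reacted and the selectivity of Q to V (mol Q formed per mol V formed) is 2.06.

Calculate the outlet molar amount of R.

Conversion of U: U consumed = 0.614 × 112 = 68.77 mol = 1ξ₁ + 2ξ₂.
Selectivity: 1ξ₁ / (1ξ₂) = 2.06 → ξ₁ = 2.06 ξ₂.
Substitute: (1·2.06 + 2) ξ₂ = 68.77 → ξ₂ = 16.94 mol, ξ₁ = 34.89 mol.
Outlet amounts (n = n₀ + Σ ν·ξ):
  U: 112 − 1(34.89) − 2(16.94) = 43.23
  Q: 0 + 1(34.89) = 34.89
  V: 0 + 1(16.94) = 16.94
  R: 0 + 2(16.94) = 33.88

33.9 mol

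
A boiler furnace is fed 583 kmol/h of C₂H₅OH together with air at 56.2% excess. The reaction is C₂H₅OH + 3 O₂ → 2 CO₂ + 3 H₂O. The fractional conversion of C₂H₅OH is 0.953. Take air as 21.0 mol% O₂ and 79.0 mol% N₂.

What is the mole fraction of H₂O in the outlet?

0.118

Stoichiometric O₂ = 3 × 583 = 1749 kmol/h; O₂ fed = 1749 × 1.562 = 2732 kmol/h.
N₂ fed = 2732 × 79/21 = 10280 kmol/h.
Fuel reacted = 0.953 × 583 → ξ = 555.6 kmol/h.
Outlet (n = n₀ + ν ξ):
  C₂H₅OH: 583 − 1(555.6) = 27.4
  O₂: 2732 − 3(555.6) = 1065
  N₂: 10280 (inert)
  CO₂: 0 + 2(555.6) = 1111
  H₂O: 0 + 3(555.6) = 1667
Total out = 14150 kmol/h; y_H₂O = 1667 / 14150 = 0.1178.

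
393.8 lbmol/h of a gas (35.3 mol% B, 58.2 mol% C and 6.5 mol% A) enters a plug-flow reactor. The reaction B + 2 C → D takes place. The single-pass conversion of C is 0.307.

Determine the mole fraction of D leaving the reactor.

0.109

C reacted = 0.307 × 229.2 = 70.36 lbmol/h; ν_C = −2, so ξ = 70.36/2 = 35.18 lbmol/h.
Outlet amounts (n = n₀ + ν ξ):
  B: 139 − 1(35.18) = 103.8
  C: 229.2 − 2(35.18) = 158.8
  D: 0 + 1(35.18) = 35.18
  A: 25.6 (inert)
Total out = 323.4 lbmol/h; y_D = 35.18 / 323.4 = 0.1088.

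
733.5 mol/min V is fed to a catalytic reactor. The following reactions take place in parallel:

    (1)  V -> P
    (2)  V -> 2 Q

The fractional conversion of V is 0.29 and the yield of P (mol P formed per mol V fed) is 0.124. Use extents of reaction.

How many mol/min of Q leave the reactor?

Yield of P: 1ξ₁ / 733.5 = 0.124 → ξ₁ = 90.95 mol/min.
Conversion of V: 1ξ₁ + 1ξ₂ = 0.29 × 733.5 = 212.7 → ξ₂ = 121.8 mol/min.
Outlet amounts (n = n₀ + Σ ν·ξ):
  V: 733.5 − 1(90.95) − 1(121.8) = 520.8
  P: 0 + 1(90.95) = 90.95
  Q: 0 + 2(121.8) = 243.5

244 mol/min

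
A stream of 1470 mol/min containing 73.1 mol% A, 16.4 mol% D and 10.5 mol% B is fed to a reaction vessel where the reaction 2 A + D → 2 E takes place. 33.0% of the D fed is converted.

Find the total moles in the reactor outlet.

1390 mol/min

D reacted = 0.33 × 241.1 = 79.56 mol/min; ν_D = −1, so ξ = 79.56/1 = 79.56 mol/min.
Outlet amounts (n = n₀ + ν ξ):
  A: 1075 − 2(79.56) = 915.5
  D: 241.1 − 1(79.56) = 161.5
  E: 0 + 2(79.56) = 159.1
  B: 154.3 (inert)
Total out = 915.5 + 161.5 + 159.1 + 154.3 = 1390 mol/min.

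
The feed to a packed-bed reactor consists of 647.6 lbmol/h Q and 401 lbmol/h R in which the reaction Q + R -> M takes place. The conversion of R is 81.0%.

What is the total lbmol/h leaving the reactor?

R reacted = 0.81 × 401 = 324.8 lbmol/h; ν_R = −1, so ξ = 324.8/1 = 324.8 lbmol/h.
Outlet amounts (n = n₀ + ν ξ):
  Q: 647.6 − 1(324.8) = 322.8
  R: 401 − 1(324.8) = 76.19
  M: 0 + 1(324.8) = 324.8
Total out = 322.8 + 76.19 + 324.8 = 723.8 lbmol/h.

724 lbmol/h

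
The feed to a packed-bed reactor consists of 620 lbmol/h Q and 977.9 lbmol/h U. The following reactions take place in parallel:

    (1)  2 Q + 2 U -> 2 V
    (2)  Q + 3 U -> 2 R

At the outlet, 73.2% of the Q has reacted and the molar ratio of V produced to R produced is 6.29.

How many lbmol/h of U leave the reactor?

457 lbmol/h

Conversion of Q: Q consumed = 0.732 × 620 = 453.8 lbmol/h = 2ξ₁ + 1ξ₂.
Selectivity: 2ξ₁ / (2ξ₂) = 6.29 → ξ₁ = 6.29 ξ₂.
Substitute: (2·6.29 + 1) ξ₂ = 453.8 → ξ₂ = 33.42 lbmol/h, ξ₁ = 210.2 lbmol/h.
Outlet amounts (n = n₀ + Σ ν·ξ):
  Q: 620 − 2(210.2) − 1(33.42) = 166.2
  U: 977.9 − 2(210.2) − 3(33.42) = 457.2
  V: 0 + 2(210.2) = 420.4
  R: 0 + 2(33.42) = 66.84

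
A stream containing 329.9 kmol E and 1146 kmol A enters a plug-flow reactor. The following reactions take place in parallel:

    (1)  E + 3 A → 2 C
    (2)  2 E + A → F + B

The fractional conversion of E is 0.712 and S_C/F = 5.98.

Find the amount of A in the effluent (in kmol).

Conversion of E: E consumed = 0.712 × 329.9 = 234.9 kmol = 1ξ₁ + 2ξ₂.
Selectivity: 2ξ₁ / (1ξ₂) = 5.98 → ξ₁ = 2.99 ξ₂.
Substitute: (1·2.99 + 2) ξ₂ = 234.9 → ξ₂ = 47.07 kmol, ξ₁ = 140.7 kmol.
Outlet amounts (n = n₀ + Σ ν·ξ):
  E: 329.9 − 1(140.7) − 2(47.07) = 95.01
  A: 1146 − 3(140.7) − 1(47.07) = 676.7
  C: 0 + 2(140.7) = 281.5
  F: 0 + 1(47.07) = 47.07
  B: 0 + 1(47.07) = 47.07

677 kmol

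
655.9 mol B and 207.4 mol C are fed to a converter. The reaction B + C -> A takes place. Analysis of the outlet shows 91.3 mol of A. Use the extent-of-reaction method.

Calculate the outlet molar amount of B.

565 mol

For A: n = n₀ + 1ξ → 91.3 = 0 + 1ξ, giving ξ = 91.3 mol.
Outlet amounts (n = n₀ + ν ξ):
  B: 655.9 − 1(91.3) = 564.6
  C: 207.4 − 1(91.3) = 116.1
  A: 0 + 1(91.3) = 91.3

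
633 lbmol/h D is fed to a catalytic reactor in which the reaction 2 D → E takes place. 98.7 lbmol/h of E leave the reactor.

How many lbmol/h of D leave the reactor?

For E: n = n₀ + 1ξ → 98.7 = 0 + 1ξ, giving ξ = 98.7 lbmol/h.
Outlet amounts (n = n₀ + ν ξ):
  D: 633 − 2(98.7) = 435.6
  E: 0 + 1(98.7) = 98.7

436 lbmol/h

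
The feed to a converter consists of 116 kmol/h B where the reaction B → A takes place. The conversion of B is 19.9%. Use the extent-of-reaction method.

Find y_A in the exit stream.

B reacted = 0.199 × 116 = 23.08 kmol/h; ν_B = −1, so ξ = 23.08/1 = 23.08 kmol/h.
Outlet amounts (n = n₀ + ν ξ):
  B: 116 − 1(23.08) = 92.92
  A: 0 + 1(23.08) = 23.08
Total out = 116 kmol/h; y_A = 23.08 / 116 = 0.199.

0.199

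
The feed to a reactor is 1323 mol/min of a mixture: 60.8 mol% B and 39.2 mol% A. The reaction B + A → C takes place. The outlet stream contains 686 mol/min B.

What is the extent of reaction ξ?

ξ = 118 mol/min

For B: n = n₀ − 1ξ → 686 = 804.4 − 1ξ, giving ξ = 118.4 mol/min.
Outlet amounts (n = n₀ + ν ξ):
  B: 804.4 − 1(118.4) = 686
  A: 518.6 − 1(118.4) = 400.2
  C: 0 + 1(118.4) = 118.4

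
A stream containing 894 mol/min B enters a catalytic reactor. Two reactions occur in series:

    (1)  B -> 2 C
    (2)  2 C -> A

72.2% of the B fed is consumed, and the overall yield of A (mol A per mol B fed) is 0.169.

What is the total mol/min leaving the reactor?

1390 mol/min

Conversion of B: B consumed = 1ξ₁ = 0.722 × 894 → ξ₁ = 645.5 mol/min.
Yield of A: 1ξ₂ / 894 = 0.169 → ξ₂ = 151.1 mol/min.
Outlet amounts (n = n₀ + Σ ν·ξ):
  B: 894 − 1(645.5) = 248.5
  C: 0 + 2(645.5) − 2(151.1) = 988.8
  A: 0 + 1(151.1) = 151.1
Total out = 248.5 + 988.8 + 151.1 = 1388 mol/min.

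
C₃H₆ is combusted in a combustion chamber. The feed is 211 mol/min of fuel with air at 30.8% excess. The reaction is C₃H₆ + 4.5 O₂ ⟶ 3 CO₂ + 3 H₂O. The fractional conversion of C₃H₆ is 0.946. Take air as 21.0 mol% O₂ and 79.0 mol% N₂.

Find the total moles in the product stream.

Stoichiometric O₂ = 4.5 × 211 = 949.5 mol/min; O₂ fed = 949.5 × 1.308 = 1242 mol/min.
N₂ fed = 1242 × 79/21 = 4672 mol/min.
Fuel reacted = 0.946 × 211 → ξ = 199.6 mol/min.
Outlet (n = n₀ + ν ξ):
  C₃H₆: 211 − 1(199.6) = 11.39
  O₂: 1242 − 4.5(199.6) = 343.7
  N₂: 4672 (inert)
  CO₂: 0 + 3(199.6) = 598.8
  H₂O: 0 + 3(199.6) = 598.8
Total out = 11.39 + 343.7 + 4672 + 598.8 + 598.8 = 6225 mol/min.

6220 mol/min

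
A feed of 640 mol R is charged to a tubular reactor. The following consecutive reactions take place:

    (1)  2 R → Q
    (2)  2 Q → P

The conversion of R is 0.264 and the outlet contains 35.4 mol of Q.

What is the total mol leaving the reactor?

Conversion of R: R consumed = 2ξ₁ = 0.264 × 640 → ξ₁ = 84.48 mol.
Q balance: n_Q = 0 + 1ξ₁ − 2ξ₂ = 35.4 → ξ₂ = (1·84.48 − 35.4)/2 = 24.54 mol.
Outlet amounts (n = n₀ + Σ ν·ξ):
  R: 640 − 2(84.48) = 471
  Q: 0 + 1(84.48) − 2(24.54) = 35.4
  P: 0 + 1(24.54) = 24.54
Total out = 471 + 35.4 + 24.54 = 531 mol.

531 mol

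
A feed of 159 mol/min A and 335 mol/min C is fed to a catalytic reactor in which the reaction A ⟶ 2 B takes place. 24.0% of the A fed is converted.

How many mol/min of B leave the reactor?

A reacted = 0.24 × 159 = 38.16 mol/min; ν_A = −1, so ξ = 38.16/1 = 38.16 mol/min.
Outlet amounts (n = n₀ + ν ξ):
  A: 159 − 1(38.16) = 120.8
  B: 0 + 2(38.16) = 76.32
  C: 335 (inert)

76.3 mol/min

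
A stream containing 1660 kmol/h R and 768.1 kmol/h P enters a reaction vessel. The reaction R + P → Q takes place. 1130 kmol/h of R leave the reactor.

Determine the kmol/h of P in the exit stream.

238 kmol/h

For R: n = n₀ − 1ξ → 1130 = 1660 − 1ξ, giving ξ = 530 kmol/h.
Outlet amounts (n = n₀ + ν ξ):
  R: 1660 − 1(530) = 1130
  P: 768.1 − 1(530) = 238.1
  Q: 0 + 1(530) = 530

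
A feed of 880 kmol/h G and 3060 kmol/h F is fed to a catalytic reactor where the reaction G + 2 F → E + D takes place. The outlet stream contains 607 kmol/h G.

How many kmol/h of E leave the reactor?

273 kmol/h

For G: n = n₀ − 1ξ → 607 = 880 − 1ξ, giving ξ = 273 kmol/h.
Outlet amounts (n = n₀ + ν ξ):
  G: 880 − 1(273) = 607
  F: 3060 − 2(273) = 2514
  E: 0 + 1(273) = 273
  D: 0 + 1(273) = 273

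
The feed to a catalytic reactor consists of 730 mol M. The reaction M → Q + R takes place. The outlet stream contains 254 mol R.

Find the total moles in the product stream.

984 mol

For R: n = n₀ + 1ξ → 254 = 0 + 1ξ, giving ξ = 254 mol.
Outlet amounts (n = n₀ + ν ξ):
  M: 730 − 1(254) = 476
  Q: 0 + 1(254) = 254
  R: 0 + 1(254) = 254
Total out = 476 + 254 + 254 = 984 mol.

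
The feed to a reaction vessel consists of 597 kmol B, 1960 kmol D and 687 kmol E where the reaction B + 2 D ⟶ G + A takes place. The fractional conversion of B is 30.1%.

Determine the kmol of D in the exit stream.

1600 kmol

B reacted = 0.301 × 597 = 179.7 kmol; ν_B = −1, so ξ = 179.7/1 = 179.7 kmol.
Outlet amounts (n = n₀ + ν ξ):
  B: 597 − 1(179.7) = 417.3
  D: 1960 − 2(179.7) = 1601
  G: 0 + 1(179.7) = 179.7
  A: 0 + 1(179.7) = 179.7
  E: 687 (inert)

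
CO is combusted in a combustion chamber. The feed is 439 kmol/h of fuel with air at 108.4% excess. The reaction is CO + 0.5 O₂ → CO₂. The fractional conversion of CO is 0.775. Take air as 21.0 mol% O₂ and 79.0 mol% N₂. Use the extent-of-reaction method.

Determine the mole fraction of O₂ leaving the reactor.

Stoichiometric O₂ = 0.5 × 439 = 219.5 kmol/h; O₂ fed = 219.5 × 2.084 = 457.4 kmol/h.
N₂ fed = 457.4 × 79/21 = 1721 kmol/h.
Fuel reacted = 0.775 × 439 → ξ = 340.2 kmol/h.
Outlet (n = n₀ + ν ξ):
  CO: 439 − 1(340.2) = 98.77
  O₂: 457.4 − 0.5(340.2) = 287.3
  N₂: 1721 (inert)
  CO₂: 0 + 1(340.2) = 340.2
Total out = 2447 kmol/h; y_O₂ = 287.3 / 2447 = 0.1174.

0.117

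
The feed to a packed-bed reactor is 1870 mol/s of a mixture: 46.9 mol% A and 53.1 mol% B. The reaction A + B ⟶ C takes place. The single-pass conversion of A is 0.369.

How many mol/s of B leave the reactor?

A reacted = 0.369 × 877 = 323.6 mol/s; ν_A = −1, so ξ = 323.6/1 = 323.6 mol/s.
Outlet amounts (n = n₀ + ν ξ):
  A: 877 − 1(323.6) = 553.4
  B: 993 − 1(323.6) = 669.3
  C: 0 + 1(323.6) = 323.6

669 mol/s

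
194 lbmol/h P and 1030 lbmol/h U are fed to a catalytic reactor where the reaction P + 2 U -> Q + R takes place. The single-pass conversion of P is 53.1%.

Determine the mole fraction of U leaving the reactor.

0.735

P reacted = 0.531 × 194 = 103 lbmol/h; ν_P = −1, so ξ = 103/1 = 103 lbmol/h.
Outlet amounts (n = n₀ + ν ξ):
  P: 194 − 1(103) = 90.99
  U: 1030 − 2(103) = 824
  Q: 0 + 1(103) = 103
  R: 0 + 1(103) = 103
Total out = 1121 lbmol/h; y_U = 824 / 1121 = 0.735.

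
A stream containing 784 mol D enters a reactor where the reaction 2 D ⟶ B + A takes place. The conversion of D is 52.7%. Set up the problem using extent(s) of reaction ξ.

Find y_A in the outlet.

0.264

D reacted = 0.527 × 784 = 413.2 mol; ν_D = −2, so ξ = 413.2/2 = 206.6 mol.
Outlet amounts (n = n₀ + ν ξ):
  D: 784 − 2(206.6) = 370.8
  B: 0 + 1(206.6) = 206.6
  A: 0 + 1(206.6) = 206.6
Total out = 784 mol; y_A = 206.6 / 784 = 0.2635.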